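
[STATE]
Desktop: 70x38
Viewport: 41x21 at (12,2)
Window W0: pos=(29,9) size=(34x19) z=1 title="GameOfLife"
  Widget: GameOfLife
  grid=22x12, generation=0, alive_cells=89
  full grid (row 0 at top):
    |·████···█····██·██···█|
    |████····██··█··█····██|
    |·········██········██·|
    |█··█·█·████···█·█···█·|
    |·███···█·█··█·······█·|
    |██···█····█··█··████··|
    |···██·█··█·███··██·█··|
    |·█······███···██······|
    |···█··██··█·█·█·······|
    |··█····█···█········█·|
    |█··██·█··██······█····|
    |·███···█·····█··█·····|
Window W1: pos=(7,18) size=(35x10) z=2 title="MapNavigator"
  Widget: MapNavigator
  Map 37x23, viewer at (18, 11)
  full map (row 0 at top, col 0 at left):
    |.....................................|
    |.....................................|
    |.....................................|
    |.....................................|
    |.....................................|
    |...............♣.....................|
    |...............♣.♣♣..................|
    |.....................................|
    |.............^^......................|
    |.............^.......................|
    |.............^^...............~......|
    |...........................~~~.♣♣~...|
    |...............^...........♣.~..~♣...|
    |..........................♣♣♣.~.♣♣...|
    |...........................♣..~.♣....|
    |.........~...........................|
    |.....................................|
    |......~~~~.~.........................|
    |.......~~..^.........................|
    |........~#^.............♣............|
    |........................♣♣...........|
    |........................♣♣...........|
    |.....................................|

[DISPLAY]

                                         
                                         
                                         
                                         
                                         
                                         
                                         
                 ┏━━━━━━━━━━━━━━━━━━━━━━━
                 ┃ GameOfLife            
                 ┠───────────────────────
                 ┃Gen: 0                 
                 ┃·████···█····██·██···█ 
                 ┃████····██··█··█····██ 
                 ┃·········██········██· 
                 ┃█··█·█·████···█·█···█· 
                 ┃·███···█·█··█·······█· 
━━━━━━━━━━━━━━━━━━━━━━━━━━━━━┓·█··████·· 
Navigator                    ┃██··██·█·· 
─────────────────────────────┨··██······ 
.......^^....................┃█·█······· 
.......^.....................┃········█· 


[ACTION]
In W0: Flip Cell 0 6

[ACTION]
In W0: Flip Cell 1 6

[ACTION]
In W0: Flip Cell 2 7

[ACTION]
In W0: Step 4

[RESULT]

                                         
                                         
                                         
                                         
                                         
                                         
                                         
                 ┏━━━━━━━━━━━━━━━━━━━━━━━
                 ┃ GameOfLife            
                 ┠───────────────────────
                 ┃Gen: 4                 
                 ┃······█·███·██·█····██ 
                 ┃······█·███·█████··█·█ 
                 ┃······███····█··█··█·█ 
                 ┃█·█···█······█····█··· 
                 ┃█·█··█·█·····██···█··· 
━━━━━━━━━━━━━━━━━━━━━━━━━━━━━┓·····█···· 
Navigator                    ┃██·██·█·█· 
─────────────────────────────┨·█·█████·· 
.......^^....................┃█·██······ 
.......^.....................┃█········· 


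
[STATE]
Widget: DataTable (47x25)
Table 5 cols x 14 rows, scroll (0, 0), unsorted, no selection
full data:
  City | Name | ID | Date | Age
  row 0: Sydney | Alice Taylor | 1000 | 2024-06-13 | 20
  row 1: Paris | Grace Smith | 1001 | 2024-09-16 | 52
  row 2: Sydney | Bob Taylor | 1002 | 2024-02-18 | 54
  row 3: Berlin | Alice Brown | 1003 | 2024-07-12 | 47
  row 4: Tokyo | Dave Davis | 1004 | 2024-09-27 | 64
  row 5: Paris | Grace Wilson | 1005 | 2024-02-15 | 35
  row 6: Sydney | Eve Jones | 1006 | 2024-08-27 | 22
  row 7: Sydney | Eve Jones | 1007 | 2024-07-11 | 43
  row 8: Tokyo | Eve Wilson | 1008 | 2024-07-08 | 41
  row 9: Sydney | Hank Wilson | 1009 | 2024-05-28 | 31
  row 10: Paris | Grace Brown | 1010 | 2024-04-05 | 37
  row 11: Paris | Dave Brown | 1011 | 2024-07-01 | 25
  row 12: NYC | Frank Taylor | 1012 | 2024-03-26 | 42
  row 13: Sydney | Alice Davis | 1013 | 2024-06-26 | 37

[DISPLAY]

City  │Name        │ID  │Date      │Age        
──────┼────────────┼────┼──────────┼───        
Sydney│Alice Taylor│1000│2024-06-13│20         
Paris │Grace Smith │1001│2024-09-16│52         
Sydney│Bob Taylor  │1002│2024-02-18│54         
Berlin│Alice Brown │1003│2024-07-12│47         
Tokyo │Dave Davis  │1004│2024-09-27│64         
Paris │Grace Wilson│1005│2024-02-15│35         
Sydney│Eve Jones   │1006│2024-08-27│22         
Sydney│Eve Jones   │1007│2024-07-11│43         
Tokyo │Eve Wilson  │1008│2024-07-08│41         
Sydney│Hank Wilson │1009│2024-05-28│31         
Paris │Grace Brown │1010│2024-04-05│37         
Paris │Dave Brown  │1011│2024-07-01│25         
NYC   │Frank Taylor│1012│2024-03-26│42         
Sydney│Alice Davis │1013│2024-06-26│37         
                                               
                                               
                                               
                                               
                                               
                                               
                                               
                                               
                                               


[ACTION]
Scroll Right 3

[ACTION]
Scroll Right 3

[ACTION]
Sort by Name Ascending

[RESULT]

City  │Name       ▲│ID  │Date      │Age        
──────┼────────────┼────┼──────────┼───        
Berlin│Alice Brown │1003│2024-07-12│47         
Sydney│Alice Davis │1013│2024-06-26│37         
Sydney│Alice Taylor│1000│2024-06-13│20         
Sydney│Bob Taylor  │1002│2024-02-18│54         
Paris │Dave Brown  │1011│2024-07-01│25         
Tokyo │Dave Davis  │1004│2024-09-27│64         
Sydney│Eve Jones   │1006│2024-08-27│22         
Sydney│Eve Jones   │1007│2024-07-11│43         
Tokyo │Eve Wilson  │1008│2024-07-08│41         
NYC   │Frank Taylor│1012│2024-03-26│42         
Paris │Grace Brown │1010│2024-04-05│37         
Paris │Grace Smith │1001│2024-09-16│52         
Paris │Grace Wilson│1005│2024-02-15│35         
Sydney│Hank Wilson │1009│2024-05-28│31         
                                               
                                               
                                               
                                               
                                               
                                               
                                               
                                               
                                               


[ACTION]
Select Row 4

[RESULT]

City  │Name       ▲│ID  │Date      │Age        
──────┼────────────┼────┼──────────┼───        
Berlin│Alice Brown │1003│2024-07-12│47         
Sydney│Alice Davis │1013│2024-06-26│37         
Sydney│Alice Taylor│1000│2024-06-13│20         
Sydney│Bob Taylor  │1002│2024-02-18│54         
>aris │Dave Brown  │1011│2024-07-01│25         
Tokyo │Dave Davis  │1004│2024-09-27│64         
Sydney│Eve Jones   │1006│2024-08-27│22         
Sydney│Eve Jones   │1007│2024-07-11│43         
Tokyo │Eve Wilson  │1008│2024-07-08│41         
NYC   │Frank Taylor│1012│2024-03-26│42         
Paris │Grace Brown │1010│2024-04-05│37         
Paris │Grace Smith │1001│2024-09-16│52         
Paris │Grace Wilson│1005│2024-02-15│35         
Sydney│Hank Wilson │1009│2024-05-28│31         
                                               
                                               
                                               
                                               
                                               
                                               
                                               
                                               
                                               


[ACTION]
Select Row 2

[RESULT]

City  │Name       ▲│ID  │Date      │Age        
──────┼────────────┼────┼──────────┼───        
Berlin│Alice Brown │1003│2024-07-12│47         
Sydney│Alice Davis │1013│2024-06-26│37         
>ydney│Alice Taylor│1000│2024-06-13│20         
Sydney│Bob Taylor  │1002│2024-02-18│54         
Paris │Dave Brown  │1011│2024-07-01│25         
Tokyo │Dave Davis  │1004│2024-09-27│64         
Sydney│Eve Jones   │1006│2024-08-27│22         
Sydney│Eve Jones   │1007│2024-07-11│43         
Tokyo │Eve Wilson  │1008│2024-07-08│41         
NYC   │Frank Taylor│1012│2024-03-26│42         
Paris │Grace Brown │1010│2024-04-05│37         
Paris │Grace Smith │1001│2024-09-16│52         
Paris │Grace Wilson│1005│2024-02-15│35         
Sydney│Hank Wilson │1009│2024-05-28│31         
                                               
                                               
                                               
                                               
                                               
                                               
                                               
                                               
                                               


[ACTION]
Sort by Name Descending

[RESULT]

City  │Name       ▼│ID  │Date      │Age        
──────┼────────────┼────┼──────────┼───        
Sydney│Hank Wilson │1009│2024-05-28│31         
Paris │Grace Wilson│1005│2024-02-15│35         
>aris │Grace Smith │1001│2024-09-16│52         
Paris │Grace Brown │1010│2024-04-05│37         
NYC   │Frank Taylor│1012│2024-03-26│42         
Tokyo │Eve Wilson  │1008│2024-07-08│41         
Sydney│Eve Jones   │1006│2024-08-27│22         
Sydney│Eve Jones   │1007│2024-07-11│43         
Tokyo │Dave Davis  │1004│2024-09-27│64         
Paris │Dave Brown  │1011│2024-07-01│25         
Sydney│Bob Taylor  │1002│2024-02-18│54         
Sydney│Alice Taylor│1000│2024-06-13│20         
Sydney│Alice Davis │1013│2024-06-26│37         
Berlin│Alice Brown │1003│2024-07-12│47         
                                               
                                               
                                               
                                               
                                               
                                               
                                               
                                               
                                               


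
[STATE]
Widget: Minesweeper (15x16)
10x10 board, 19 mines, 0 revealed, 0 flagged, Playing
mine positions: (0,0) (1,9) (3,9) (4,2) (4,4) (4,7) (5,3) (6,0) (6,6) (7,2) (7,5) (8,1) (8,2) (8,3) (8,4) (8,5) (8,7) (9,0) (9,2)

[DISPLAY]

■■■■■■■■■■     
■■■■■■■■■■     
■■■■■■■■■■     
■■■■■■■■■■     
■■■■■■■■■■     
■■■■■■■■■■     
■■■■■■■■■■     
■■■■■■■■■■     
■■■■■■■■■■     
■■■■■■■■■■     
               
               
               
               
               
               


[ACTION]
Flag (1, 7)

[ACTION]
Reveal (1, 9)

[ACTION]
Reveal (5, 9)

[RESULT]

✹■■■■■■■■■     
■■■■■■■⚑■✹     
■■■■■■■■■■     
■■■■■■■■■✹     
■■✹■✹■■✹■■     
■■■✹■■■■■■     
✹■■■■■✹■■■     
■■✹■■✹■■■■     
■✹✹✹✹✹■✹■■     
✹■✹■■■■■■■     
               
               
               
               
               
               


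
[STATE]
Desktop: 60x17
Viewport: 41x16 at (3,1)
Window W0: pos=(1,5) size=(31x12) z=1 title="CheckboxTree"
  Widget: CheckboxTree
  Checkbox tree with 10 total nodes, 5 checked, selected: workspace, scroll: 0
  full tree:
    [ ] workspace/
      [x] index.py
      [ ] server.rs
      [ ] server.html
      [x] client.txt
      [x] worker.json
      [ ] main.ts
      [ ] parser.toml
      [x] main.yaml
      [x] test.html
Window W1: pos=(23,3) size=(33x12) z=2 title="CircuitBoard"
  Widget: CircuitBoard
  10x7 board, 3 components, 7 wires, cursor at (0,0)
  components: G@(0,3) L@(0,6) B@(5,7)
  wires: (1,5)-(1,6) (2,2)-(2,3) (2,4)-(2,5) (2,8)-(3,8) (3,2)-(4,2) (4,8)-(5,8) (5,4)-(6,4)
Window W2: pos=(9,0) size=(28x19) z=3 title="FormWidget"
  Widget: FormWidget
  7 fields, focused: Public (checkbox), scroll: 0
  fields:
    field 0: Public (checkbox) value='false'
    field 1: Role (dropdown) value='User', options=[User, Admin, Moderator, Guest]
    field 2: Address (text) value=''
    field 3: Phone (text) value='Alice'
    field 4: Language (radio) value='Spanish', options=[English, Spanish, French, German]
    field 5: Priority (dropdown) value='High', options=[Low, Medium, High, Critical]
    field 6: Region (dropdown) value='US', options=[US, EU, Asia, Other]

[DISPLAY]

      ┃ FormWidget               ┃       
      ┠──────────────────────────┨       
      ┃> Public:     [ ]         ┃━━━━━━━
      ┃  Role:       [User     ▼]┃       
━━━━━━┃  Address:    [          ]┃───────
Checkb┃  Phone:      [Alice     ]┃5 6 7 8
──────┃  Language:   ( ) English ┃   G   
[-] wo┃  Priority:   [High     ▼]┃       
  [x] ┃  Region:     [US       ▼]┃       
  [ ] ┃                          ┃       
  [ ] ┃                          ┃ ─ ·   
  [x] ┃                          ┃       
  [x] ┃                          ┃       
  [ ] ┃                          ┃━━━━━━━
  [ ] ┃                          ┃       
━━━━━━┃                          ┃       


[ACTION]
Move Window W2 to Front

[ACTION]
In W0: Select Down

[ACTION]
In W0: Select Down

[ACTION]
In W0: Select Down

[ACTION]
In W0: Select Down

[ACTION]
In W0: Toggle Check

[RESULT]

      ┃ FormWidget               ┃       
      ┠──────────────────────────┨       
      ┃> Public:     [ ]         ┃━━━━━━━
      ┃  Role:       [User     ▼]┃       
━━━━━━┃  Address:    [          ]┃───────
Checkb┃  Phone:      [Alice     ]┃5 6 7 8
──────┃  Language:   ( ) English ┃   G   
[-] wo┃  Priority:   [High     ▼]┃       
  [x] ┃  Region:     [US       ▼]┃       
  [ ] ┃                          ┃       
  [ ] ┃                          ┃ ─ ·   
  [ ] ┃                          ┃       
  [x] ┃                          ┃       
  [ ] ┃                          ┃━━━━━━━
  [ ] ┃                          ┃       
━━━━━━┃                          ┃       


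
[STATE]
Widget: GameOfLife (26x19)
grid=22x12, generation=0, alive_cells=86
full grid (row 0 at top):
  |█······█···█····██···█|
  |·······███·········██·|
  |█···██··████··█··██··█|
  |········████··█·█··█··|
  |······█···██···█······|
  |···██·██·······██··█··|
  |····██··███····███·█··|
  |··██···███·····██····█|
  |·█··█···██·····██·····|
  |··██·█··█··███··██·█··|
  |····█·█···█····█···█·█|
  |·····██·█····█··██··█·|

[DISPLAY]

Gen: 0                    
█······█···█····██···█    
·······███·········██·    
█···██··████··█··██··█    
········████··█·█··█··    
······█···██···█······    
···██·██·······██··█··    
····██··███····███·█··    
··██···███·····██····█    
·█··█···██·····██·····    
··██·█··█··███··██·█··    
····█·█···█····█···█·█    
·····██·█····█··██··█·    
                          
                          
                          
                          
                          
                          


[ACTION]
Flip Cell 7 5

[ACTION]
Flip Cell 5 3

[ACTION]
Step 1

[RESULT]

Gen: 1                    
·······█············█·    
······██···█····█··███    
···········█···█·██···    
·····█·██···█·█·███···    
·····██·█··█··█·······    
····█·███··█··█··██···    
··········█···█··██·█·    
··██·███······█·······    
·█···██···█·█·█·······    
··██·█·██·███·█··██·█·    
···██·█··█·█·███···█··    
·····███········█···█·    
                          
                          
                          
                          
                          
                          


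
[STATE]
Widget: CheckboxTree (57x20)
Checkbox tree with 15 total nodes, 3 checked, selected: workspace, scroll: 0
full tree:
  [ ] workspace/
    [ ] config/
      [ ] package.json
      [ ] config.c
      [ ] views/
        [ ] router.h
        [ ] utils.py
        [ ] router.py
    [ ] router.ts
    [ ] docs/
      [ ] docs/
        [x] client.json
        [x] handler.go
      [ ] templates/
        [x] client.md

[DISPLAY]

>[-] workspace/                                          
   [ ] config/                                           
     [ ] package.json                                    
     [ ] config.c                                        
     [ ] views/                                          
       [ ] router.h                                      
       [ ] utils.py                                      
       [ ] router.py                                     
   [ ] router.ts                                         
   [x] docs/                                             
     [x] docs/                                           
       [x] client.json                                   
       [x] handler.go                                    
     [x] templates/                                      
       [x] client.md                                     
                                                         
                                                         
                                                         
                                                         
                                                         


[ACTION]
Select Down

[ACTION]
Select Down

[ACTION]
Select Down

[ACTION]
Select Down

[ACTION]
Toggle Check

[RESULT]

 [-] workspace/                                          
   [-] config/                                           
     [ ] package.json                                    
     [ ] config.c                                        
>    [x] views/                                          
       [x] router.h                                      
       [x] utils.py                                      
       [x] router.py                                     
   [ ] router.ts                                         
   [x] docs/                                             
     [x] docs/                                           
       [x] client.json                                   
       [x] handler.go                                    
     [x] templates/                                      
       [x] client.md                                     
                                                         
                                                         
                                                         
                                                         
                                                         


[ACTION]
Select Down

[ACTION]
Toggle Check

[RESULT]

 [-] workspace/                                          
   [-] config/                                           
     [ ] package.json                                    
     [ ] config.c                                        
     [-] views/                                          
>      [ ] router.h                                      
       [x] utils.py                                      
       [x] router.py                                     
   [ ] router.ts                                         
   [x] docs/                                             
     [x] docs/                                           
       [x] client.json                                   
       [x] handler.go                                    
     [x] templates/                                      
       [x] client.md                                     
                                                         
                                                         
                                                         
                                                         
                                                         


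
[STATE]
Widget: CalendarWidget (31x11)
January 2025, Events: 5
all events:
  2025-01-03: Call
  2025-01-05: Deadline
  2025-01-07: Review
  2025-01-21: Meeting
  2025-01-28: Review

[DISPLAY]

          January 2025         
Mo Tu We Th Fr Sa Su           
       1  2  3*  4  5*         
 6  7*  8  9 10 11 12          
13 14 15 16 17 18 19           
20 21* 22 23 24 25 26          
27 28* 29 30 31                
                               
                               
                               
                               


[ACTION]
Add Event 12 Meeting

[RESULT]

          January 2025         
Mo Tu We Th Fr Sa Su           
       1  2  3*  4  5*         
 6  7*  8  9 10 11 12*         
13 14 15 16 17 18 19           
20 21* 22 23 24 25 26          
27 28* 29 30 31                
                               
                               
                               
                               


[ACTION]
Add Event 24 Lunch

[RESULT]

          January 2025         
Mo Tu We Th Fr Sa Su           
       1  2  3*  4  5*         
 6  7*  8  9 10 11 12*         
13 14 15 16 17 18 19           
20 21* 22 23 24* 25 26         
27 28* 29 30 31                
                               
                               
                               
                               


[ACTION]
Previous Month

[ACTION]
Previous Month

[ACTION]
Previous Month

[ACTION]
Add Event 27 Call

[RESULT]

          October 2024         
Mo Tu We Th Fr Sa Su           
    1  2  3  4  5  6           
 7  8  9 10 11 12 13           
14 15 16 17 18 19 20           
21 22 23 24 25 26 27*          
28 29 30 31                    
                               
                               
                               
                               


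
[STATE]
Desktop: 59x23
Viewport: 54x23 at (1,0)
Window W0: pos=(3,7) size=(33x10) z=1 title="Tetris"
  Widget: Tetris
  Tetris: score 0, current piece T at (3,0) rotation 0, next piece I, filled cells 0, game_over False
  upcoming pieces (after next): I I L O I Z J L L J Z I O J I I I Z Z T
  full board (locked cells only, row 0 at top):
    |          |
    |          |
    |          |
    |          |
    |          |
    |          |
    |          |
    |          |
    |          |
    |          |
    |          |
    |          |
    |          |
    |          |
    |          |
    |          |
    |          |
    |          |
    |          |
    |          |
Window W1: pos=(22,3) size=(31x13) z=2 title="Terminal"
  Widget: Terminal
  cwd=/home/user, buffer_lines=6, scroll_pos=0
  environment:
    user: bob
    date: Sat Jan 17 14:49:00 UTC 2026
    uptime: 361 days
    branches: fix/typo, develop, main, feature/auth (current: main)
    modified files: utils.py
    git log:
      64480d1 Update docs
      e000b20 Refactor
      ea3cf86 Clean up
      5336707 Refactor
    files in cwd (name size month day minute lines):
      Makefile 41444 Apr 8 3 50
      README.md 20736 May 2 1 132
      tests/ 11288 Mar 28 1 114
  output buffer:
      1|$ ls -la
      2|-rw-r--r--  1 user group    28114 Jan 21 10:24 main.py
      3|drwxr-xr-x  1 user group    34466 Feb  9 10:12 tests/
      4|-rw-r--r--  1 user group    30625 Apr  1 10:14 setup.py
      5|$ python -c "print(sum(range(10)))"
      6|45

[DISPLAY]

                                                      
                                                      
                                                      
                     ┏━━━━━━━━━━━━━━━━━━━━━━━━━━━━━┓  
                     ┃ Terminal                    ┃  
                     ┠─────────────────────────────┨  
                     ┃$ ls -la                     ┃  
  ┏━━━━━━━━━━━━━━━━━━┃-rw-r--r--  1 user group    2┃  
  ┃ Tetris           ┃drwxr-xr-x  1 user group    3┃  
  ┠──────────────────┃-rw-r--r--  1 user group    3┃  
  ┃          │Next:  ┃$ python -c "print(sum(range(┃  
  ┃          │████   ┃45                           ┃  
  ┃          │       ┃$ █                          ┃  
  ┃          │       ┃                             ┃  
  ┃          │       ┃                             ┃  
  ┃          │       ┗━━━━━━━━━━━━━━━━━━━━━━━━━━━━━┛  
  ┗━━━━━━━━━━━━━━━━━━━━━━━━━━━━━━━┛                   
                                                      
                                                      
                                                      
                                                      
                                                      
                                                      


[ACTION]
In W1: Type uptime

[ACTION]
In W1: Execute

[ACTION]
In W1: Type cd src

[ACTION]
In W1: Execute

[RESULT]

                                                      
                                                      
                                                      
                     ┏━━━━━━━━━━━━━━━━━━━━━━━━━━━━━┓  
                     ┃ Terminal                    ┃  
                     ┠─────────────────────────────┨  
                     ┃drwxr-xr-x  1 user group    3┃  
  ┏━━━━━━━━━━━━━━━━━━┃-rw-r--r--  1 user group    3┃  
  ┃ Tetris           ┃$ python -c "print(sum(range(┃  
  ┠──────────────────┃45                           ┃  
  ┃          │Next:  ┃$ uptime                     ┃  
  ┃          │████   ┃ 10:00  up 361 days          ┃  
  ┃          │       ┃$ cd src                     ┃  
  ┃          │       ┃                             ┃  
  ┃          │       ┃$ █                          ┃  
  ┃          │       ┗━━━━━━━━━━━━━━━━━━━━━━━━━━━━━┛  
  ┗━━━━━━━━━━━━━━━━━━━━━━━━━━━━━━━┛                   
                                                      
                                                      
                                                      
                                                      
                                                      
                                                      


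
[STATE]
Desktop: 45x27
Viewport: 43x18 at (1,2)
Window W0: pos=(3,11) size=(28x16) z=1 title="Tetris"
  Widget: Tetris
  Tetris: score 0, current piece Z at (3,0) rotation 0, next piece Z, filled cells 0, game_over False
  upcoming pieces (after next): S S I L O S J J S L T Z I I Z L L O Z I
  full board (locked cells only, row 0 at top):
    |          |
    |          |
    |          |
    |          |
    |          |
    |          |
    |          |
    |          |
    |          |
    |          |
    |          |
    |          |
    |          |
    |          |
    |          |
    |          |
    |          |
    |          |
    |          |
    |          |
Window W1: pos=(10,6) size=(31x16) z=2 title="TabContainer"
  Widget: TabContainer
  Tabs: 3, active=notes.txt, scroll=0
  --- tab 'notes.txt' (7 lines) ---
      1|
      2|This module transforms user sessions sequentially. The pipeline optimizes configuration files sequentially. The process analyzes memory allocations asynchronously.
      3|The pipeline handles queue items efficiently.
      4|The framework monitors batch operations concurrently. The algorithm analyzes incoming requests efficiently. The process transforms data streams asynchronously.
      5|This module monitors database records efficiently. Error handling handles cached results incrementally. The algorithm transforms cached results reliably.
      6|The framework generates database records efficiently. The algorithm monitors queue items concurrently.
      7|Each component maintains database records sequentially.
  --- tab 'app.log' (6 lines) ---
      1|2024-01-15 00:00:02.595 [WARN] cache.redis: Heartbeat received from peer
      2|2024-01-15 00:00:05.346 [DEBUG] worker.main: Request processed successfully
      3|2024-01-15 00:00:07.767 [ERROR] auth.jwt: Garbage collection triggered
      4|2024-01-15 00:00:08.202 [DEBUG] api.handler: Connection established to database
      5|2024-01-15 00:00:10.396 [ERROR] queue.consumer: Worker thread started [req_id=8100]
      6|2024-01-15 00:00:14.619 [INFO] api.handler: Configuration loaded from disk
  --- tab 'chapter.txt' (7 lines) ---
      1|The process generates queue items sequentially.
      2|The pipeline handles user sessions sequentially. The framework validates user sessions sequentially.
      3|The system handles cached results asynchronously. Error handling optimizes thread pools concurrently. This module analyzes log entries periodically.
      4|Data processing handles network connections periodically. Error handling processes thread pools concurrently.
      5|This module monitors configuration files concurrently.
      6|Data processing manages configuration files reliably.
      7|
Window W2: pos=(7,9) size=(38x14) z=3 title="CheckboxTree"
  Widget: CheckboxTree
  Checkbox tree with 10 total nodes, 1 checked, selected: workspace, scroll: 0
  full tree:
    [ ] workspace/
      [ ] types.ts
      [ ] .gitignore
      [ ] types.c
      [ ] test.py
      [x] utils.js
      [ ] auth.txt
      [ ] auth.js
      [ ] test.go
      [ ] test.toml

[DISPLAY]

                                           
                                           
                                           
                                           
         ┏━━━━━━━━━━━━━━━━━━━━━━━━━━━━━┓   
         ┃ TabContainer                ┃   
         ┠─────────────────────────────┨   
      ┏━━━━━━━━━━━━━━━━━━━━━━━━━━━━━━━━━━━━
      ┃ CheckboxTree                       
  ┏━━━┠────────────────────────────────────
  ┃ Te┃>[-] workspace/                     
  ┠───┃   [ ] types.ts                     
  ┃   ┃   [ ] .gitignore                   
  ┃   ┃   [ ] types.c                      
  ┃   ┃   [ ] test.py                      
  ┃   ┃   [x] utils.js                     
  ┃   ┃   [ ] auth.txt                     
  ┃   ┃   [ ] auth.js                      


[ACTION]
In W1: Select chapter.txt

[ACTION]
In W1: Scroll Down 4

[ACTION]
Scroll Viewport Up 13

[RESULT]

                                           
                                           
                                           
                                           
                                           
                                           
         ┏━━━━━━━━━━━━━━━━━━━━━━━━━━━━━┓   
         ┃ TabContainer                ┃   
         ┠─────────────────────────────┨   
      ┏━━━━━━━━━━━━━━━━━━━━━━━━━━━━━━━━━━━━
      ┃ CheckboxTree                       
  ┏━━━┠────────────────────────────────────
  ┃ Te┃>[-] workspace/                     
  ┠───┃   [ ] types.ts                     
  ┃   ┃   [ ] .gitignore                   
  ┃   ┃   [ ] types.c                      
  ┃   ┃   [ ] test.py                      
  ┃   ┃   [x] utils.js                     


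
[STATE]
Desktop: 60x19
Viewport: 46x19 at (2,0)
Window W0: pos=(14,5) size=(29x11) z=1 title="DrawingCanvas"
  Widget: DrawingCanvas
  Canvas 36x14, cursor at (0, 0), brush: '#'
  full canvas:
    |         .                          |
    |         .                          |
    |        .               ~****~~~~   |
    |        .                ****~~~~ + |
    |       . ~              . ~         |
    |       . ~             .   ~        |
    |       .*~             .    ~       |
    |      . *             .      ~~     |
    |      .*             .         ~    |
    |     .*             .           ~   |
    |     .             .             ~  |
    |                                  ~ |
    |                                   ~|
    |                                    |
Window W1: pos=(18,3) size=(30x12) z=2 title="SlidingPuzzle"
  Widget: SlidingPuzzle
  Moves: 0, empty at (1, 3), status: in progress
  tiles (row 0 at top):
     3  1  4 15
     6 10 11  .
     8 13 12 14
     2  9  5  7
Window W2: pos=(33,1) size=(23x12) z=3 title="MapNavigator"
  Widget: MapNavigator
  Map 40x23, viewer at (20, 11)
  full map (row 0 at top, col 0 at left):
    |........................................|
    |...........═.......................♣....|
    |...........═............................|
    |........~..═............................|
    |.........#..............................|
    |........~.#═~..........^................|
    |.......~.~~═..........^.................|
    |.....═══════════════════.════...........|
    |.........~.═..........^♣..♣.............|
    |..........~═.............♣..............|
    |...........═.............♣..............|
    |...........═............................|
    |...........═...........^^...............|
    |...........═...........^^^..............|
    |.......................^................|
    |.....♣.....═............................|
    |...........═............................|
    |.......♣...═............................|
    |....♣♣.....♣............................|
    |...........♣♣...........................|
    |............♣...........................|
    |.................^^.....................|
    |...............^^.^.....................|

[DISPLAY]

                                              
                               ┏━━━━━━━━━━━━━━
                               ┃ MapNavigator 
                ┏━━━━━━━━━━━━━━┠──────────────
                ┃ SlidingPuzzle┃══════════════
            ┏━━━┠──────────────┃.═..........^♣
            ┃ Dr┃┌────┬────┬───┃~═............
            ┠───┃│  3 │  1 │  4┃.═............
            ┃+  ┃├────┼────┼───┃.═........@...
            ┃   ┃│  6 │ 10 │ 11┃.═...........^
            ┃   ┃├────┼────┼───┃.═...........^
            ┃   ┃│  8 │ 13 │ 12┃.............^
            ┃   ┃├────┼────┼───┗━━━━━━━━━━━━━━
            ┃   ┃│  2 │  9 │  5 │  7 │       ┃
            ┃   ┗━━━━━━━━━━━━━━━━━━━━━━━━━━━━┛
            ┗━━━━━━━━━━━━━━━━━━━━━━━━━━━┛     
                                              
                                              
                                              


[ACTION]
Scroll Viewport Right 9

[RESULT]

                                              
                      ┏━━━━━━━━━━━━━━━━━━━━━┓ 
                      ┃ MapNavigator        ┃ 
       ┏━━━━━━━━━━━━━━┠─────────────────────┨ 
       ┃ SlidingPuzzle┃══════════════.════..┃ 
   ┏━━━┠──────────────┃.═..........^♣..♣....┃ 
   ┃ Dr┃┌────┬────┬───┃~═.............♣.....┃ 
   ┠───┃│  3 │  1 │  4┃.═.............♣.....┃ 
   ┃+  ┃├────┼────┼───┃.═........@..........┃ 
   ┃   ┃│  6 │ 10 │ 11┃.═...........^^......┃ 
   ┃   ┃├────┼────┼───┃.═...........^^^.....┃ 
   ┃   ┃│  8 │ 13 │ 12┃.............^.......┃ 
   ┃   ┃├────┼────┼───┗━━━━━━━━━━━━━━━━━━━━━┛ 
   ┃   ┃│  2 │  9 │  5 │  7 │       ┃         
   ┃   ┗━━━━━━━━━━━━━━━━━━━━━━━━━━━━┛         
   ┗━━━━━━━━━━━━━━━━━━━━━━━━━━━┛              
                                              
                                              
                                              


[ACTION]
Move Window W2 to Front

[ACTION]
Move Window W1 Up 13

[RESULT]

       ┏━━━━━━━━━━━━━━━━━━━━━━━━━━━━┓         
       ┃ SlidingPuzzle┏━━━━━━━━━━━━━━━━━━━━━┓ 
       ┠──────────────┃ MapNavigator        ┃ 
       ┃┌────┬────┬───┠─────────────────────┨ 
       ┃│  3 │  1 │  4┃══════════════.════..┃ 
   ┏━━━┃├────┼────┼───┃.═..........^♣..♣....┃ 
   ┃ Dr┃│  6 │ 10 │ 11┃~═.............♣.....┃ 
   ┠───┃├────┼────┼───┃.═.............♣.....┃ 
   ┃+  ┃│  8 │ 13 │ 12┃.═........@..........┃ 
   ┃   ┃├────┼────┼───┃.═...........^^......┃ 
   ┃   ┃│  2 │  9 │  5┃.═...........^^^.....┃ 
   ┃   ┗━━━━━━━━━━━━━━┃.............^.......┃ 
   ┃       . ~        ┗━━━━━━━━━━━━━━━━━━━━━┛ 
   ┃       . ~             .   ┃              
   ┃       .*~             .   ┃              
   ┗━━━━━━━━━━━━━━━━━━━━━━━━━━━┛              
                                              
                                              
                                              
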